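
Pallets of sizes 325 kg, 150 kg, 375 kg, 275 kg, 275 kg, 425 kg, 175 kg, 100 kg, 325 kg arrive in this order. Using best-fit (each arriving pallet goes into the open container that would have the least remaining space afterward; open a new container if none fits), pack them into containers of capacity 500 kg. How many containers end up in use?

6

  325 → container 1 (new)  [load 325/500]
  150 → container 1  [load 475/500]
  375 → container 2 (new)  [load 375/500]
  275 → container 3 (new)  [load 275/500]
  275 → container 4 (new)  [load 275/500]
  425 → container 5 (new)  [load 425/500]
  175 → container 3  [load 450/500]
  100 → container 2  [load 475/500]
  325 → container 6 (new)  [load 325/500]
6 containers opened.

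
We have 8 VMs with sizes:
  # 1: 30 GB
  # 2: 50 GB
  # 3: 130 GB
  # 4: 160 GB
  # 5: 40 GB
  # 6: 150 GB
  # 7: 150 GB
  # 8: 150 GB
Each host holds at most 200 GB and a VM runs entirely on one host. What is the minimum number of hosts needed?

Total = 160 + 150 + 150 + 150 + 130 + 50 + 40 + 30 = 860 GB.
Lower bound: ⌈860/200⌉ = 5 hosts.
A packing using 5 hosts:
  host 1: 160 + 40 = 200
  host 2: 150 + 50 = 200
  host 3: 150 + 30 = 180
  host 4: 150 = 150
  host 5: 130 = 130
This matches the lower bound, so 5 is optimal.

5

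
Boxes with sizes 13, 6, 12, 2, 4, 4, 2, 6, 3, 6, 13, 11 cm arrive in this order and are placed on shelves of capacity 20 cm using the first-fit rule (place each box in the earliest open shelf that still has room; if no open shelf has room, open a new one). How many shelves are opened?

  13 → shelf 1 (new)  [load 13/20]
  6 → shelf 1  [load 19/20]
  12 → shelf 2 (new)  [load 12/20]
  2 → shelf 2  [load 14/20]
  4 → shelf 2  [load 18/20]
  4 → shelf 3 (new)  [load 4/20]
  2 → shelf 2  [load 20/20]
  6 → shelf 3  [load 10/20]
  3 → shelf 3  [load 13/20]
  6 → shelf 3  [load 19/20]
  13 → shelf 4 (new)  [load 13/20]
  11 → shelf 5 (new)  [load 11/20]
5 shelves opened.

5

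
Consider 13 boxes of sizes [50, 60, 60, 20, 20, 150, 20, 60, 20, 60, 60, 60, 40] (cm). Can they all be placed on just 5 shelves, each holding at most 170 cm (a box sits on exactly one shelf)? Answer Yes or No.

Yes

A valid assignment using 5 shelves:
  shelf 1: 150 + 20 = 170
  shelf 2: 60 + 60 + 50 = 170
  shelf 3: 60 + 60 + 40 = 160
  shelf 4: 60 + 60 + 20 + 20 = 160
  shelf 5: 20 = 20
Every load is within 170 cm, so 5 shelves suffice.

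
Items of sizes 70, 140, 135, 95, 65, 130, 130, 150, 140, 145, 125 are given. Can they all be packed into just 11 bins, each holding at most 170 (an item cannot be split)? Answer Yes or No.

Yes

A valid assignment using 10 bins:
  bin 1: 150 = 150
  bin 2: 145 = 145
  bin 3: 140 = 140
  bin 4: 140 = 140
  bin 5: 135 = 135
  bin 6: 130 = 130
  bin 7: 130 = 130
  bin 8: 125 = 125
  bin 9: 95 + 70 = 165
  bin 10: 65 = 65
That uses only 10 ≤ 11, so 11 bins are enough.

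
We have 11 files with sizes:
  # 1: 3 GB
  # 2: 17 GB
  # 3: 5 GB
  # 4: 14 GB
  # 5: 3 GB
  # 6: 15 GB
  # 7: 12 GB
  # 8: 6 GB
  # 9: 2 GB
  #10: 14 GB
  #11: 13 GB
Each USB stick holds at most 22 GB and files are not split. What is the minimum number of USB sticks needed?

6

Total = 17 + 15 + 14 + 14 + 13 + 12 + 6 + 5 + 3 + 3 + 2 = 104 GB.
Lower bound: ⌈104/22⌉ = 5 USB sticks.
Also, 6 files each exceed 11 GB, and no two of those can share a USB stick, so at least 6 USB sticks are needed.
A packing using 6 USB sticks:
  USB stick 1: 17 + 5 = 22
  USB stick 2: 15 + 6 = 21
  USB stick 3: 14 + 3 + 3 + 2 = 22
  USB stick 4: 14 = 14
  USB stick 5: 13 = 13
  USB stick 6: 12 = 12
This matches the lower bound, so 6 is optimal.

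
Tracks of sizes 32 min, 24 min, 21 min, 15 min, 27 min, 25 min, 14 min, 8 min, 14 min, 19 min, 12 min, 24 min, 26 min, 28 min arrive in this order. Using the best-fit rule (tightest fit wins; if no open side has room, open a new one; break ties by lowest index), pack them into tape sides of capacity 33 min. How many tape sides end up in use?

10

  32 → side 1 (new)  [load 32/33]
  24 → side 2 (new)  [load 24/33]
  21 → side 3 (new)  [load 21/33]
  15 → side 4 (new)  [load 15/33]
  27 → side 5 (new)  [load 27/33]
  25 → side 6 (new)  [load 25/33]
  14 → side 4  [load 29/33]
  8 → side 6  [load 33/33]
  14 → side 7 (new)  [load 14/33]
  19 → side 7  [load 33/33]
  12 → side 3  [load 33/33]
  24 → side 8 (new)  [load 24/33]
  26 → side 9 (new)  [load 26/33]
  28 → side 10 (new)  [load 28/33]
10 tape sides opened.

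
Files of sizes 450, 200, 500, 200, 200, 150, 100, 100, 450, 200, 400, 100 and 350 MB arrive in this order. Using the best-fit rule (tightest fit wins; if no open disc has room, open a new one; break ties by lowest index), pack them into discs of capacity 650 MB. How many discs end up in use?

6

  450 → disc 1 (new)  [load 450/650]
  200 → disc 1  [load 650/650]
  500 → disc 2 (new)  [load 500/650]
  200 → disc 3 (new)  [load 200/650]
  200 → disc 3  [load 400/650]
  150 → disc 2  [load 650/650]
  100 → disc 3  [load 500/650]
  100 → disc 3  [load 600/650]
  450 → disc 4 (new)  [load 450/650]
  200 → disc 4  [load 650/650]
  400 → disc 5 (new)  [load 400/650]
  100 → disc 5  [load 500/650]
  350 → disc 6 (new)  [load 350/650]
6 discs opened.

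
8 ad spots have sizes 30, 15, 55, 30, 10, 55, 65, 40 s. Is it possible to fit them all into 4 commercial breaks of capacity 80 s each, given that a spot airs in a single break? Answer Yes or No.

No

Total = 300 s; ⌈300/80⌉ = 4.
The bound of 4 does not rule out 4, but exhaustive search shows no assignment into 4 commercial breaks of capacity 80 s exists — the minimum is 5.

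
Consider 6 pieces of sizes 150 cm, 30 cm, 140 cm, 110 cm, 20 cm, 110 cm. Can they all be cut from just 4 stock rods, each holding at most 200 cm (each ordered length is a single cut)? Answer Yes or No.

Yes

A valid assignment using 4 stock rods:
  stock rod 1: 150 + 30 + 20 = 200
  stock rod 2: 140 = 140
  stock rod 3: 110 = 110
  stock rod 4: 110 = 110
Every load is within 200 cm, so 4 stock rods suffice.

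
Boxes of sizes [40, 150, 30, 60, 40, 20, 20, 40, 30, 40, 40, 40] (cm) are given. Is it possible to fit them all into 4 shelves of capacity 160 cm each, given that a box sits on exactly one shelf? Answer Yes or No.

A valid assignment using 4 shelves:
  shelf 1: 150 = 150
  shelf 2: 60 + 40 + 40 + 20 = 160
  shelf 3: 40 + 40 + 40 + 40 = 160
  shelf 4: 30 + 30 + 20 = 80
Every load is within 160 cm, so 4 shelves suffice.

Yes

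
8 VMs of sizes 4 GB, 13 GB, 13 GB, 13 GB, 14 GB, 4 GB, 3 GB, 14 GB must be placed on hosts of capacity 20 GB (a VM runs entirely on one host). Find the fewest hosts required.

Total = 14 + 14 + 13 + 13 + 13 + 4 + 4 + 3 = 78 GB.
Lower bound: ⌈78/20⌉ = 4 hosts.
Also, 5 VMs each exceed 10 GB, and no two of those can share a host, so at least 5 hosts are needed.
A packing using 5 hosts:
  host 1: 14 + 4 = 18
  host 2: 14 + 4 = 18
  host 3: 13 + 3 = 16
  host 4: 13 = 13
  host 5: 13 = 13
This matches the lower bound, so 5 is optimal.

5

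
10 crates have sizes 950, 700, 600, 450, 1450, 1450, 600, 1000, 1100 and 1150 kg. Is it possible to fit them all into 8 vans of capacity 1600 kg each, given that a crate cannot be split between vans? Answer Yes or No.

Yes

A valid assignment using 7 vans:
  van 1: 1450 = 1450
  van 2: 1450 = 1450
  van 3: 1150 + 450 = 1600
  van 4: 1100 = 1100
  van 5: 1000 + 600 = 1600
  van 6: 950 + 600 = 1550
  van 7: 700 = 700
That uses only 7 ≤ 8, so 8 vans are enough.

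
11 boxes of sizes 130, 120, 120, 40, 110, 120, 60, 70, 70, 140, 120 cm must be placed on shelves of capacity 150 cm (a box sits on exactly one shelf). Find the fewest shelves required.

9

Total = 140 + 130 + 120 + 120 + 120 + 120 + 110 + 70 + 70 + 60 + 40 = 1100 cm.
Lower bound: ⌈1100/150⌉ = 8 shelves.
A packing using 9 shelves:
  shelf 1: 140 = 140
  shelf 2: 130 = 130
  shelf 3: 120 = 120
  shelf 4: 120 = 120
  shelf 5: 120 = 120
  shelf 6: 120 = 120
  shelf 7: 110 + 40 = 150
  shelf 8: 70 + 70 = 140
  shelf 9: 60 = 60
No arrangement into 8 shelves stays within capacity, so 9 is optimal.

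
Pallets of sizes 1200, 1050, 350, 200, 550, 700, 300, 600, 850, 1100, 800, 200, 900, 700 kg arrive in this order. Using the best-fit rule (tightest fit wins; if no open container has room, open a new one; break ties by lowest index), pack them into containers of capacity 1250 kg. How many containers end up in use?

  1200 → container 1 (new)  [load 1200/1250]
  1050 → container 2 (new)  [load 1050/1250]
  350 → container 3 (new)  [load 350/1250]
  200 → container 2  [load 1250/1250]
  550 → container 3  [load 900/1250]
  700 → container 4 (new)  [load 700/1250]
  300 → container 3  [load 1200/1250]
  600 → container 5 (new)  [load 600/1250]
  850 → container 6 (new)  [load 850/1250]
  1100 → container 7 (new)  [load 1100/1250]
  800 → container 8 (new)  [load 800/1250]
  200 → container 6  [load 1050/1250]
  900 → container 9 (new)  [load 900/1250]
  700 → container 10 (new)  [load 700/1250]
10 containers opened.

10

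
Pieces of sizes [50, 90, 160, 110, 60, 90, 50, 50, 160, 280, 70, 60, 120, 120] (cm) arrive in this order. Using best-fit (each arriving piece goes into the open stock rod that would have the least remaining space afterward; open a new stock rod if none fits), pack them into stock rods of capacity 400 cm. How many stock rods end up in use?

4

  50 → stock rod 1 (new)  [load 50/400]
  90 → stock rod 1  [load 140/400]
  160 → stock rod 1  [load 300/400]
  110 → stock rod 2 (new)  [load 110/400]
  60 → stock rod 1  [load 360/400]
  90 → stock rod 2  [load 200/400]
  50 → stock rod 2  [load 250/400]
  50 → stock rod 2  [load 300/400]
  160 → stock rod 3 (new)  [load 160/400]
  280 → stock rod 4 (new)  [load 280/400]
  70 → stock rod 2  [load 370/400]
  60 → stock rod 4  [load 340/400]
  120 → stock rod 3  [load 280/400]
  120 → stock rod 3  [load 400/400]
4 stock rods opened.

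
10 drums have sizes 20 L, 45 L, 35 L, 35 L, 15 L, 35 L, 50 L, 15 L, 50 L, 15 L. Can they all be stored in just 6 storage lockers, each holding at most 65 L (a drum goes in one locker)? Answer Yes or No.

A valid assignment using 6 storage lockers:
  locker 1: 50 + 15 = 65
  locker 2: 50 + 15 = 65
  locker 3: 45 + 20 = 65
  locker 4: 35 + 15 = 50
  locker 5: 35 = 35
  locker 6: 35 = 35
Every load is within 65 L, so 6 storage lockers suffice.

Yes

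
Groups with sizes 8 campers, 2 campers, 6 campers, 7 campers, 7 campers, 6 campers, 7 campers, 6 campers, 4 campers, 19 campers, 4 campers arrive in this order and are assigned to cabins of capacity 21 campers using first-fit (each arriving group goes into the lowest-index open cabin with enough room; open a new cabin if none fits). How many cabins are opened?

4

  8 → cabin 1 (new)  [load 8/21]
  2 → cabin 1  [load 10/21]
  6 → cabin 1  [load 16/21]
  7 → cabin 2 (new)  [load 7/21]
  7 → cabin 2  [load 14/21]
  6 → cabin 2  [load 20/21]
  7 → cabin 3 (new)  [load 7/21]
  6 → cabin 3  [load 13/21]
  4 → cabin 1  [load 20/21]
  19 → cabin 4 (new)  [load 19/21]
  4 → cabin 3  [load 17/21]
4 cabins opened.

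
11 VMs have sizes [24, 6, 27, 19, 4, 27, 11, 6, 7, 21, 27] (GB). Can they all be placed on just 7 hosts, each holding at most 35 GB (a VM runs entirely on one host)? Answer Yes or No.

A valid assignment using 6 hosts:
  host 1: 27 + 7 = 34
  host 2: 27 + 6 = 33
  host 3: 27 + 6 = 33
  host 4: 24 + 11 = 35
  host 5: 21 + 4 = 25
  host 6: 19 = 19
That uses only 6 ≤ 7, so 7 hosts are enough.

Yes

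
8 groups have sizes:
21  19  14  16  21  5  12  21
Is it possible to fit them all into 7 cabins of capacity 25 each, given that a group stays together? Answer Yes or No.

Yes

A valid assignment using 7 cabins:
  cabin 1: 21 = 21
  cabin 2: 21 = 21
  cabin 3: 21 = 21
  cabin 4: 19 + 5 = 24
  cabin 5: 16 = 16
  cabin 6: 14 = 14
  cabin 7: 12 = 12
Every load is within 25, so 7 cabins suffice.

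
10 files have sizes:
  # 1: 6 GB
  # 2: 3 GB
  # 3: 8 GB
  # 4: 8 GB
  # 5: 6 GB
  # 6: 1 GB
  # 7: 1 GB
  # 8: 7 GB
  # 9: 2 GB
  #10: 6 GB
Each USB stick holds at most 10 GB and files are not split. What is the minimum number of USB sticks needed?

Total = 8 + 8 + 7 + 6 + 6 + 6 + 3 + 2 + 1 + 1 = 48 GB.
Lower bound: ⌈48/10⌉ = 5 USB sticks.
Also, 6 files each exceed 5 GB, and no two of those can share a USB stick, so at least 6 USB sticks are needed.
A packing using 6 USB sticks:
  USB stick 1: 8 + 2 = 10
  USB stick 2: 8 + 1 + 1 = 10
  USB stick 3: 7 + 3 = 10
  USB stick 4: 6 = 6
  USB stick 5: 6 = 6
  USB stick 6: 6 = 6
This matches the lower bound, so 6 is optimal.

6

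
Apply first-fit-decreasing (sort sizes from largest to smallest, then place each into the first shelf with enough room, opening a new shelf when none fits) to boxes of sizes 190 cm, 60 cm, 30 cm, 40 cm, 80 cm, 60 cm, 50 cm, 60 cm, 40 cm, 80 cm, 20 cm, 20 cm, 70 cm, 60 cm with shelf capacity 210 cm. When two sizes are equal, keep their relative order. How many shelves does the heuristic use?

5

Sorted descending: 190, 80, 80, 70, 60, 60, 60, 60, 50, 40, 40, 30, 20, 20.
  190 → shelf 1 (new)  [load 190/210]
  80 → shelf 2 (new)  [load 80/210]
  80 → shelf 2  [load 160/210]
  70 → shelf 3 (new)  [load 70/210]
  60 → shelf 3  [load 130/210]
  60 → shelf 3  [load 190/210]
  60 → shelf 4 (new)  [load 60/210]
  60 → shelf 4  [load 120/210]
  50 → shelf 2  [load 210/210]
  40 → shelf 4  [load 160/210]
  40 → shelf 4  [load 200/210]
  30 → shelf 5 (new)  [load 30/210]
  20 → shelf 1  [load 210/210]
  20 → shelf 3  [load 210/210]
5 shelves opened.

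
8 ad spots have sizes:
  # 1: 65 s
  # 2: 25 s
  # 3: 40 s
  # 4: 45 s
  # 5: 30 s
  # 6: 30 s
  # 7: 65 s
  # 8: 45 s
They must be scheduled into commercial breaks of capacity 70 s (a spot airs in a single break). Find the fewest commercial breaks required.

Total = 65 + 65 + 45 + 45 + 40 + 30 + 30 + 25 = 345 s.
Lower bound: ⌈345/70⌉ = 5 commercial breaks.
A packing using 6 commercial breaks:
  break 1: 65 = 65
  break 2: 65 = 65
  break 3: 45 + 25 = 70
  break 4: 45 = 45
  break 5: 40 + 30 = 70
  break 6: 30 = 30
No arrangement into 5 commercial breaks stays within capacity, so 6 is optimal.

6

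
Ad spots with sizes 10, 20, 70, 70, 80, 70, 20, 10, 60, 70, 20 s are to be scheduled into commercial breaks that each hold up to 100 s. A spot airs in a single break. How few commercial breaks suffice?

6

Total = 80 + 70 + 70 + 70 + 70 + 60 + 20 + 20 + 20 + 10 + 10 = 500 s.
Lower bound: ⌈500/100⌉ = 5 commercial breaks.
Also, 6 ad spots each exceed 50 s, and no two of those can share a break, so at least 6 commercial breaks are needed.
A packing using 6 commercial breaks:
  break 1: 80 + 20 = 100
  break 2: 70 + 20 + 10 = 100
  break 3: 70 + 20 + 10 = 100
  break 4: 70 = 70
  break 5: 70 = 70
  break 6: 60 = 60
This matches the lower bound, so 6 is optimal.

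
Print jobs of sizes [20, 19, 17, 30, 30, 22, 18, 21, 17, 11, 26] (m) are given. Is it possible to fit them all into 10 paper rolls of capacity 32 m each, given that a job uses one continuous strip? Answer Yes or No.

Yes

A valid assignment using 10 paper rolls:
  roll 1: 30 = 30
  roll 2: 30 = 30
  roll 3: 26 = 26
  roll 4: 22 = 22
  roll 5: 21 + 11 = 32
  roll 6: 20 = 20
  roll 7: 19 = 19
  roll 8: 18 = 18
  roll 9: 17 = 17
  roll 10: 17 = 17
Every load is within 32 m, so 10 paper rolls suffice.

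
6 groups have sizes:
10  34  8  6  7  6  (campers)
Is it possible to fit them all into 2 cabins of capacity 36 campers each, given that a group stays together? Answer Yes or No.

Total = 71 campers; ⌈71/36⌉ = 2.
The bound of 2 does not rule out 2, but exhaustive search shows no assignment into 2 cabins of capacity 36 campers exists — the minimum is 3.

No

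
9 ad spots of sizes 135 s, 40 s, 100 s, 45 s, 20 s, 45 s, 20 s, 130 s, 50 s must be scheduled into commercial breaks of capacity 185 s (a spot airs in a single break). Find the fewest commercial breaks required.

4

Total = 135 + 130 + 100 + 50 + 45 + 45 + 40 + 20 + 20 = 585 s.
Lower bound: ⌈585/185⌉ = 4 commercial breaks.
A packing using 4 commercial breaks:
  break 1: 135 + 50 = 185
  break 2: 130 + 45 = 175
  break 3: 100 + 45 + 40 = 185
  break 4: 20 + 20 = 40
This matches the lower bound, so 4 is optimal.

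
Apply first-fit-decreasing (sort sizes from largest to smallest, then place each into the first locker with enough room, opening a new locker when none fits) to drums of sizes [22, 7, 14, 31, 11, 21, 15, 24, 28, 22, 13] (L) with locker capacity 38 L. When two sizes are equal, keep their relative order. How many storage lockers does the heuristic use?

6

Sorted descending: 31, 28, 24, 22, 22, 21, 15, 14, 13, 11, 7.
  31 → locker 1 (new)  [load 31/38]
  28 → locker 2 (new)  [load 28/38]
  24 → locker 3 (new)  [load 24/38]
  22 → locker 4 (new)  [load 22/38]
  22 → locker 5 (new)  [load 22/38]
  21 → locker 6 (new)  [load 21/38]
  15 → locker 4  [load 37/38]
  14 → locker 3  [load 38/38]
  13 → locker 5  [load 35/38]
  11 → locker 6  [load 32/38]
  7 → locker 1  [load 38/38]
6 storage lockers opened.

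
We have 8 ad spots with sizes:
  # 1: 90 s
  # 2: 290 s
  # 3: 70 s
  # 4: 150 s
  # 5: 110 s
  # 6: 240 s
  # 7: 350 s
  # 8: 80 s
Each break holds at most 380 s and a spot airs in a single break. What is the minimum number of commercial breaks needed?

4

Total = 350 + 290 + 240 + 150 + 110 + 90 + 80 + 70 = 1380 s.
Lower bound: ⌈1380/380⌉ = 4 commercial breaks.
A packing using 4 commercial breaks:
  break 1: 350 = 350
  break 2: 290 + 90 = 380
  break 3: 240 + 110 = 350
  break 4: 150 + 80 + 70 = 300
This matches the lower bound, so 4 is optimal.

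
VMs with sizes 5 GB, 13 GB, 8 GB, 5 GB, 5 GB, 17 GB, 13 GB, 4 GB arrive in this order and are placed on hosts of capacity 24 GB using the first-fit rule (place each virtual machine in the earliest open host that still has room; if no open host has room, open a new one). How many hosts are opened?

4

  5 → host 1 (new)  [load 5/24]
  13 → host 1  [load 18/24]
  8 → host 2 (new)  [load 8/24]
  5 → host 1  [load 23/24]
  5 → host 2  [load 13/24]
  17 → host 3 (new)  [load 17/24]
  13 → host 4 (new)  [load 13/24]
  4 → host 2  [load 17/24]
4 hosts opened.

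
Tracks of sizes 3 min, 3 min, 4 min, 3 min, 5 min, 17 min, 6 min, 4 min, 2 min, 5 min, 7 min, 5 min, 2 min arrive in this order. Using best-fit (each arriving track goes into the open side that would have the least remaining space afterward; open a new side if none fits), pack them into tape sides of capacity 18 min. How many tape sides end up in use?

  3 → side 1 (new)  [load 3/18]
  3 → side 1  [load 6/18]
  4 → side 1  [load 10/18]
  3 → side 1  [load 13/18]
  5 → side 1  [load 18/18]
  17 → side 2 (new)  [load 17/18]
  6 → side 3 (new)  [load 6/18]
  4 → side 3  [load 10/18]
  2 → side 3  [load 12/18]
  5 → side 3  [load 17/18]
  7 → side 4 (new)  [load 7/18]
  5 → side 4  [load 12/18]
  2 → side 4  [load 14/18]
4 tape sides opened.

4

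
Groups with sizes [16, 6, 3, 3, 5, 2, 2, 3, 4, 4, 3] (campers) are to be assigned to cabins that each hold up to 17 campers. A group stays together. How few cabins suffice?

4

Total = 16 + 6 + 5 + 4 + 4 + 3 + 3 + 3 + 3 + 2 + 2 = 51 campers.
Lower bound: ⌈51/17⌉ = 3 cabins.
A packing using 4 cabins:
  cabin 1: 16 = 16
  cabin 2: 6 + 5 + 4 + 2 = 17
  cabin 3: 4 + 3 + 3 + 3 + 3 = 16
  cabin 4: 2 = 2
No arrangement into 3 cabins stays within capacity, so 4 is optimal.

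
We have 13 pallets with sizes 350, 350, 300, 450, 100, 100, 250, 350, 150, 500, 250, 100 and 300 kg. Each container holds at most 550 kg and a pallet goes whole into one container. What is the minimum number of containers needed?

7

Total = 500 + 450 + 350 + 350 + 350 + 300 + 300 + 250 + 250 + 150 + 100 + 100 + 100 = 3550 kg.
Lower bound: ⌈3550/550⌉ = 7 containers.
A packing using 7 containers:
  container 1: 500 = 500
  container 2: 450 + 100 = 550
  container 3: 350 + 150 = 500
  container 4: 350 + 100 + 100 = 550
  container 5: 350 = 350
  container 6: 300 + 250 = 550
  container 7: 300 + 250 = 550
This matches the lower bound, so 7 is optimal.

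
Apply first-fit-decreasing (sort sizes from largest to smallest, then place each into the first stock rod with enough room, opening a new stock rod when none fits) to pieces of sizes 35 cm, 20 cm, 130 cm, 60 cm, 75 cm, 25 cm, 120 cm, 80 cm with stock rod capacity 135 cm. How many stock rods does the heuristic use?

Sorted descending: 130, 120, 80, 75, 60, 35, 25, 20.
  130 → stock rod 1 (new)  [load 130/135]
  120 → stock rod 2 (new)  [load 120/135]
  80 → stock rod 3 (new)  [load 80/135]
  75 → stock rod 4 (new)  [load 75/135]
  60 → stock rod 4  [load 135/135]
  35 → stock rod 3  [load 115/135]
  25 → stock rod 5 (new)  [load 25/135]
  20 → stock rod 3  [load 135/135]
5 stock rods opened.

5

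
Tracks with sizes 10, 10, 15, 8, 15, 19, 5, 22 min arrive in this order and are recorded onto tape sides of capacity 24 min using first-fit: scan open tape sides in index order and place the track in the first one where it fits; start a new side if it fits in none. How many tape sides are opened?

5

  10 → side 1 (new)  [load 10/24]
  10 → side 1  [load 20/24]
  15 → side 2 (new)  [load 15/24]
  8 → side 2  [load 23/24]
  15 → side 3 (new)  [load 15/24]
  19 → side 4 (new)  [load 19/24]
  5 → side 3  [load 20/24]
  22 → side 5 (new)  [load 22/24]
5 tape sides opened.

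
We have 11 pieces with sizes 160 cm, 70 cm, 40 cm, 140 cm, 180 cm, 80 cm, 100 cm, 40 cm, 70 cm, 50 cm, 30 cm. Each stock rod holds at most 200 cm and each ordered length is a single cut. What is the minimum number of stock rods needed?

5

Total = 180 + 160 + 140 + 100 + 80 + 70 + 70 + 50 + 40 + 40 + 30 = 960 cm.
Lower bound: ⌈960/200⌉ = 5 stock rods.
A packing using 5 stock rods:
  stock rod 1: 180 = 180
  stock rod 2: 160 + 40 = 200
  stock rod 3: 140 + 50 = 190
  stock rod 4: 100 + 70 + 30 = 200
  stock rod 5: 80 + 70 + 40 = 190
This matches the lower bound, so 5 is optimal.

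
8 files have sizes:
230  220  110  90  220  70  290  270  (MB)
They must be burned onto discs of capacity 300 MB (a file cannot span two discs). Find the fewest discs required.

Total = 290 + 270 + 230 + 220 + 220 + 110 + 90 + 70 = 1500 MB.
Lower bound: ⌈1500/300⌉ = 5 discs.
A packing using 6 discs:
  disc 1: 290 = 290
  disc 2: 270 = 270
  disc 3: 230 + 70 = 300
  disc 4: 220 = 220
  disc 5: 220 = 220
  disc 6: 110 + 90 = 200
No arrangement into 5 discs stays within capacity, so 6 is optimal.

6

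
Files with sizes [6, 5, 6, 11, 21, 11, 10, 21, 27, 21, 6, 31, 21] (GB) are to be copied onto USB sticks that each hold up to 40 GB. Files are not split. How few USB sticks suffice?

6

Total = 31 + 27 + 21 + 21 + 21 + 21 + 11 + 11 + 10 + 6 + 6 + 6 + 5 = 197 GB.
Lower bound: ⌈197/40⌉ = 5 USB sticks.
Also, 6 files each exceed 20 GB, and no two of those can share a USB stick, so at least 6 USB sticks are needed.
A packing using 6 USB sticks:
  USB stick 1: 31 + 6 = 37
  USB stick 2: 27 + 11 = 38
  USB stick 3: 21 + 11 + 6 = 38
  USB stick 4: 21 + 10 + 6 = 37
  USB stick 5: 21 + 5 = 26
  USB stick 6: 21 = 21
This matches the lower bound, so 6 is optimal.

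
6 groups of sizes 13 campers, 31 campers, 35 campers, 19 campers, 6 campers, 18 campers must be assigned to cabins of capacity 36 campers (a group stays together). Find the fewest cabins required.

Total = 35 + 31 + 19 + 18 + 13 + 6 = 122 campers.
Lower bound: ⌈122/36⌉ = 4 cabins.
A packing using 4 cabins:
  cabin 1: 35 = 35
  cabin 2: 31 = 31
  cabin 3: 19 + 13 = 32
  cabin 4: 18 + 6 = 24
This matches the lower bound, so 4 is optimal.

4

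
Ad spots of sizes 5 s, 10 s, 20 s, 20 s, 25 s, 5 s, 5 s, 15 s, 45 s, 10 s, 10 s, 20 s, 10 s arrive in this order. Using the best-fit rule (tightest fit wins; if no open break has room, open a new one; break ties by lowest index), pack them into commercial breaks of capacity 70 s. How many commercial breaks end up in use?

3

  5 → break 1 (new)  [load 5/70]
  10 → break 1  [load 15/70]
  20 → break 1  [load 35/70]
  20 → break 1  [load 55/70]
  25 → break 2 (new)  [load 25/70]
  5 → break 1  [load 60/70]
  5 → break 1  [load 65/70]
  15 → break 2  [load 40/70]
  45 → break 3 (new)  [load 45/70]
  10 → break 3  [load 55/70]
  10 → break 3  [load 65/70]
  20 → break 2  [load 60/70]
  10 → break 2  [load 70/70]
3 commercial breaks opened.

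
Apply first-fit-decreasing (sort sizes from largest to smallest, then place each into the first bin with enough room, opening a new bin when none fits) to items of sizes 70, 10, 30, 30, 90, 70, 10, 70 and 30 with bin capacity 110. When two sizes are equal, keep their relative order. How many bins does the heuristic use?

4

Sorted descending: 90, 70, 70, 70, 30, 30, 30, 10, 10.
  90 → bin 1 (new)  [load 90/110]
  70 → bin 2 (new)  [load 70/110]
  70 → bin 3 (new)  [load 70/110]
  70 → bin 4 (new)  [load 70/110]
  30 → bin 2  [load 100/110]
  30 → bin 3  [load 100/110]
  30 → bin 4  [load 100/110]
  10 → bin 1  [load 100/110]
  10 → bin 1  [load 110/110]
4 bins opened.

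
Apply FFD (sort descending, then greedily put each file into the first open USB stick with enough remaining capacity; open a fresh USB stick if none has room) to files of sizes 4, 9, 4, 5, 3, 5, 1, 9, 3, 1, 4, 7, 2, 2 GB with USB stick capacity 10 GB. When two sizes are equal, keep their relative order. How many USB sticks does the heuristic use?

Sorted descending: 9, 9, 7, 5, 5, 4, 4, 4, 3, 3, 2, 2, 1, 1.
  9 → USB stick 1 (new)  [load 9/10]
  9 → USB stick 2 (new)  [load 9/10]
  7 → USB stick 3 (new)  [load 7/10]
  5 → USB stick 4 (new)  [load 5/10]
  5 → USB stick 4  [load 10/10]
  4 → USB stick 5 (new)  [load 4/10]
  4 → USB stick 5  [load 8/10]
  4 → USB stick 6 (new)  [load 4/10]
  3 → USB stick 3  [load 10/10]
  3 → USB stick 6  [load 7/10]
  2 → USB stick 5  [load 10/10]
  2 → USB stick 6  [load 9/10]
  1 → USB stick 1  [load 10/10]
  1 → USB stick 2  [load 10/10]
6 USB sticks opened.

6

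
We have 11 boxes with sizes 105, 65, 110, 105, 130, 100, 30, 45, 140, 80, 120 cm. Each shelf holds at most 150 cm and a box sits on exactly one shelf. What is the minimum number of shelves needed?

8

Total = 140 + 130 + 120 + 110 + 105 + 105 + 100 + 80 + 65 + 45 + 30 = 1030 cm.
Lower bound: ⌈1030/150⌉ = 7 shelves.
Also, 8 boxes each exceed 75 cm, and no two of those can share a shelf, so at least 8 shelves are needed.
A packing using 8 shelves:
  shelf 1: 140 = 140
  shelf 2: 130 = 130
  shelf 3: 120 + 30 = 150
  shelf 4: 110 = 110
  shelf 5: 105 + 45 = 150
  shelf 6: 105 = 105
  shelf 7: 100 = 100
  shelf 8: 80 + 65 = 145
This matches the lower bound, so 8 is optimal.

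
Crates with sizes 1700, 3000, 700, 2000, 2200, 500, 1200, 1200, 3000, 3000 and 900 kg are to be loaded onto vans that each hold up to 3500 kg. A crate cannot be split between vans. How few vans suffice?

Total = 3000 + 3000 + 3000 + 2200 + 2000 + 1700 + 1200 + 1200 + 900 + 700 + 500 = 19400 kg.
Lower bound: ⌈19400/3500⌉ = 6 vans.
A packing using 6 vans:
  van 1: 3000 + 500 = 3500
  van 2: 3000 = 3000
  van 3: 3000 = 3000
  van 4: 2200 + 1200 = 3400
  van 5: 2000 + 1200 = 3200
  van 6: 1700 + 900 + 700 = 3300
This matches the lower bound, so 6 is optimal.

6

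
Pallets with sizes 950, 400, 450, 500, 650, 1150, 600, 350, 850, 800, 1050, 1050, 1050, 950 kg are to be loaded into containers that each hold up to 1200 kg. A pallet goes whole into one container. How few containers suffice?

Total = 1150 + 1050 + 1050 + 1050 + 950 + 950 + 850 + 800 + 650 + 600 + 500 + 450 + 400 + 350 = 10800 kg.
Lower bound: ⌈10800/1200⌉ = 9 containers.
A packing using 10 containers:
  container 1: 1150 = 1150
  container 2: 1050 = 1050
  container 3: 1050 = 1050
  container 4: 1050 = 1050
  container 5: 950 = 950
  container 6: 950 = 950
  container 7: 850 + 350 = 1200
  container 8: 800 + 400 = 1200
  container 9: 650 + 500 = 1150
  container 10: 600 + 450 = 1050
No arrangement into 9 containers stays within capacity, so 10 is optimal.

10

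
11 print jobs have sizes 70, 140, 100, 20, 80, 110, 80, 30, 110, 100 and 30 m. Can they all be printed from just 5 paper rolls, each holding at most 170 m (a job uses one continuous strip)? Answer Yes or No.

Total = 870 m; ⌈870/170⌉ = 6.
At least 6 paper rolls are required, but only 5 are allowed.

No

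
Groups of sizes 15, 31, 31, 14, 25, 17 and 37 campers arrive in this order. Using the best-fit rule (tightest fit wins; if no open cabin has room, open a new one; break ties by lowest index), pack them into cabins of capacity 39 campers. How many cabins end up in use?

  15 → cabin 1 (new)  [load 15/39]
  31 → cabin 2 (new)  [load 31/39]
  31 → cabin 3 (new)  [load 31/39]
  14 → cabin 1  [load 29/39]
  25 → cabin 4 (new)  [load 25/39]
  17 → cabin 5 (new)  [load 17/39]
  37 → cabin 6 (new)  [load 37/39]
6 cabins opened.

6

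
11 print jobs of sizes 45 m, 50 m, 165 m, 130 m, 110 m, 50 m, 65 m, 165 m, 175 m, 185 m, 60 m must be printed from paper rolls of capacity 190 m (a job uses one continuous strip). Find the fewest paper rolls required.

7

Total = 185 + 175 + 165 + 165 + 130 + 110 + 65 + 60 + 50 + 50 + 45 = 1200 m.
Lower bound: ⌈1200/190⌉ = 7 paper rolls.
A packing using 7 paper rolls:
  roll 1: 185 = 185
  roll 2: 175 = 175
  roll 3: 165 = 165
  roll 4: 165 = 165
  roll 5: 130 + 60 = 190
  roll 6: 110 + 65 = 175
  roll 7: 50 + 50 + 45 = 145
This matches the lower bound, so 7 is optimal.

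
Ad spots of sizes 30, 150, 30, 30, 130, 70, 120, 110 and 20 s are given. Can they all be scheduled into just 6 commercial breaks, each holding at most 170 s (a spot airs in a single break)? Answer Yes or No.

Yes

A valid assignment using 5 commercial breaks:
  break 1: 150 + 20 = 170
  break 2: 130 + 30 = 160
  break 3: 120 + 30 = 150
  break 4: 110 + 30 = 140
  break 5: 70 = 70
That uses only 5 ≤ 6, so 6 commercial breaks are enough.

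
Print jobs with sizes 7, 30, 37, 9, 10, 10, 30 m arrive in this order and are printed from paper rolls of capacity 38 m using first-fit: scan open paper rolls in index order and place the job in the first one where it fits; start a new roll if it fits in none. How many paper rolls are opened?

4

  7 → roll 1 (new)  [load 7/38]
  30 → roll 1  [load 37/38]
  37 → roll 2 (new)  [load 37/38]
  9 → roll 3 (new)  [load 9/38]
  10 → roll 3  [load 19/38]
  10 → roll 3  [load 29/38]
  30 → roll 4 (new)  [load 30/38]
4 paper rolls opened.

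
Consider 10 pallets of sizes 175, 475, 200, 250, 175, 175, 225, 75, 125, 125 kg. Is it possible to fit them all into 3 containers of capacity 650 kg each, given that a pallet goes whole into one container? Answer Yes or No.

Total = 2000 kg; ⌈2000/650⌉ = 4.
At least 4 containers are required, but only 3 are allowed.

No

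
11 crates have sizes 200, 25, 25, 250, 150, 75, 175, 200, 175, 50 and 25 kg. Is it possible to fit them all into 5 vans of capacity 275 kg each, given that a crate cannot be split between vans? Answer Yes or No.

No

Total = 1350 kg; ⌈1350/275⌉ = 5.
6 crates each exceed half the capacity and cannot share a van, forcing at least 6 vans.
At least 6 vans are required, but only 5 are allowed.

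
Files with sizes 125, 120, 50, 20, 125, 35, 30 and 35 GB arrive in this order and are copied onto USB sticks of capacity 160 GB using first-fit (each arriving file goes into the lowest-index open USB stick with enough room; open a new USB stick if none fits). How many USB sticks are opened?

4

  125 → USB stick 1 (new)  [load 125/160]
  120 → USB stick 2 (new)  [load 120/160]
  50 → USB stick 3 (new)  [load 50/160]
  20 → USB stick 1  [load 145/160]
  125 → USB stick 4 (new)  [load 125/160]
  35 → USB stick 2  [load 155/160]
  30 → USB stick 3  [load 80/160]
  35 → USB stick 3  [load 115/160]
4 USB sticks opened.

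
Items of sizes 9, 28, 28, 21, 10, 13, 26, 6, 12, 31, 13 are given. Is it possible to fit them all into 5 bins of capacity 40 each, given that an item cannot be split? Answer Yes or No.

Yes

A valid assignment using 5 bins:
  bin 1: 31 + 9 = 40
  bin 2: 28 + 12 = 40
  bin 3: 28 + 10 = 38
  bin 4: 26 + 13 = 39
  bin 5: 21 + 13 + 6 = 40
Every load is within 40, so 5 bins suffice.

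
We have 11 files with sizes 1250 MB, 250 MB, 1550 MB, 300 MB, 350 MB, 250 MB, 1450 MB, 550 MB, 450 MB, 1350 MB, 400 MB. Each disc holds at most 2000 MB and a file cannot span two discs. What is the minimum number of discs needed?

Total = 1550 + 1450 + 1350 + 1250 + 550 + 450 + 400 + 350 + 300 + 250 + 250 = 8150 MB.
Lower bound: ⌈8150/2000⌉ = 5 discs.
A packing using 5 discs:
  disc 1: 1550 + 450 = 2000
  disc 2: 1450 + 550 = 2000
  disc 3: 1350 + 400 + 250 = 2000
  disc 4: 1250 + 350 + 300 = 1900
  disc 5: 250 = 250
This matches the lower bound, so 5 is optimal.

5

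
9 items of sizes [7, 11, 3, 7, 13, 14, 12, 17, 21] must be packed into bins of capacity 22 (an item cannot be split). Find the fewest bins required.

6

Total = 21 + 17 + 14 + 13 + 12 + 11 + 7 + 7 + 3 = 105.
Lower bound: ⌈105/22⌉ = 5 bins.
A packing using 6 bins:
  bin 1: 21 = 21
  bin 2: 17 + 3 = 20
  bin 3: 14 + 7 = 21
  bin 4: 13 + 7 = 20
  bin 5: 12 = 12
  bin 6: 11 = 11
No arrangement into 5 bins stays within capacity, so 6 is optimal.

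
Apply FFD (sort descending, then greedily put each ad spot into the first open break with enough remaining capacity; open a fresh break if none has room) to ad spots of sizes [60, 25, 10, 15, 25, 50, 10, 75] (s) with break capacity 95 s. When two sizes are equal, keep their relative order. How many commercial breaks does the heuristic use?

Sorted descending: 75, 60, 50, 25, 25, 15, 10, 10.
  75 → break 1 (new)  [load 75/95]
  60 → break 2 (new)  [load 60/95]
  50 → break 3 (new)  [load 50/95]
  25 → break 2  [load 85/95]
  25 → break 3  [load 75/95]
  15 → break 1  [load 90/95]
  10 → break 2  [load 95/95]
  10 → break 3  [load 85/95]
3 commercial breaks opened.

3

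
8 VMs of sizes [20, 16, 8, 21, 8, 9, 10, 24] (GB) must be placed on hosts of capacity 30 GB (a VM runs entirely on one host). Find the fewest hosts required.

Total = 24 + 21 + 20 + 16 + 10 + 9 + 8 + 8 = 116 GB.
Lower bound: ⌈116/30⌉ = 4 hosts.
A packing using 5 hosts:
  host 1: 24 = 24
  host 2: 21 + 9 = 30
  host 3: 20 + 10 = 30
  host 4: 16 + 8 = 24
  host 5: 8 = 8
No arrangement into 4 hosts stays within capacity, so 5 is optimal.

5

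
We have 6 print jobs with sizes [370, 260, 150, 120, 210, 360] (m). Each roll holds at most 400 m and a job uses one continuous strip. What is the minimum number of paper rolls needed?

Total = 370 + 360 + 260 + 210 + 150 + 120 = 1470 m.
Lower bound: ⌈1470/400⌉ = 4 paper rolls.
A packing using 4 paper rolls:
  roll 1: 370 = 370
  roll 2: 360 = 360
  roll 3: 260 + 120 = 380
  roll 4: 210 + 150 = 360
This matches the lower bound, so 4 is optimal.

4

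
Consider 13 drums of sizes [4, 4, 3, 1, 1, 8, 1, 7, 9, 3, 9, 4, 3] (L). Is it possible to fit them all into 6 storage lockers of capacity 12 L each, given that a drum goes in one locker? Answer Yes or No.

A valid assignment using 5 storage lockers:
  locker 1: 9 + 3 = 12
  locker 2: 9 + 3 = 12
  locker 3: 8 + 4 = 12
  locker 4: 7 + 4 + 1 = 12
  locker 5: 4 + 3 + 1 + 1 = 9
That uses only 5 ≤ 6, so 6 storage lockers are enough.

Yes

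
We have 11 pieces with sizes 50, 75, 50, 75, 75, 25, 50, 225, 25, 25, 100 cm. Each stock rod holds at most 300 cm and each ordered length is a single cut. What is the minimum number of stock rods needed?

Total = 225 + 100 + 75 + 75 + 75 + 50 + 50 + 50 + 25 + 25 + 25 = 775 cm.
Lower bound: ⌈775/300⌉ = 3 stock rods.
A packing using 3 stock rods:
  stock rod 1: 225 + 75 = 300
  stock rod 2: 100 + 75 + 75 + 50 = 300
  stock rod 3: 50 + 50 + 25 + 25 + 25 = 175
This matches the lower bound, so 3 is optimal.

3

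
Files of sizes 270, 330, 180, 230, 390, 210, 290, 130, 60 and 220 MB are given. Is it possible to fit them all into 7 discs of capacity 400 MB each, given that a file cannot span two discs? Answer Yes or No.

A valid assignment using 7 discs:
  disc 1: 390 = 390
  disc 2: 330 + 60 = 390
  disc 3: 290 = 290
  disc 4: 270 + 130 = 400
  disc 5: 230 = 230
  disc 6: 220 + 180 = 400
  disc 7: 210 = 210
Every load is within 400 MB, so 7 discs suffice.

Yes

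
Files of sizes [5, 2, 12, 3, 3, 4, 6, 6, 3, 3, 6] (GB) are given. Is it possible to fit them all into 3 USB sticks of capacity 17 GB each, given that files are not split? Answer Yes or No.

No

Total = 53 GB; ⌈53/17⌉ = 4.
At least 4 USB sticks are required, but only 3 are allowed.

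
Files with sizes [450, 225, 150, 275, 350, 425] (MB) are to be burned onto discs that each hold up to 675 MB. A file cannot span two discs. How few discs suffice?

3

Total = 450 + 425 + 350 + 275 + 225 + 150 = 1875 MB.
Lower bound: ⌈1875/675⌉ = 3 discs.
A packing using 3 discs:
  disc 1: 450 + 225 = 675
  disc 2: 425 + 150 = 575
  disc 3: 350 + 275 = 625
This matches the lower bound, so 3 is optimal.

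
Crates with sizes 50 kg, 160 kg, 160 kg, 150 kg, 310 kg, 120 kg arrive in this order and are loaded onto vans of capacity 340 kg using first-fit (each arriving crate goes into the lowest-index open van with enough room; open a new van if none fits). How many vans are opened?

3

  50 → van 1 (new)  [load 50/340]
  160 → van 1  [load 210/340]
  160 → van 2 (new)  [load 160/340]
  150 → van 2  [load 310/340]
  310 → van 3 (new)  [load 310/340]
  120 → van 1  [load 330/340]
3 vans opened.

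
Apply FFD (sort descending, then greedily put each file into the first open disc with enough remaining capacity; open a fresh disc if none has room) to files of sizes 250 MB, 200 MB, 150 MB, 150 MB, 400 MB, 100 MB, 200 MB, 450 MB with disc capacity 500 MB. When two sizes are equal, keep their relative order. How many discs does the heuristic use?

Sorted descending: 450, 400, 250, 200, 200, 150, 150, 100.
  450 → disc 1 (new)  [load 450/500]
  400 → disc 2 (new)  [load 400/500]
  250 → disc 3 (new)  [load 250/500]
  200 → disc 3  [load 450/500]
  200 → disc 4 (new)  [load 200/500]
  150 → disc 4  [load 350/500]
  150 → disc 4  [load 500/500]
  100 → disc 2  [load 500/500]
4 discs opened.

4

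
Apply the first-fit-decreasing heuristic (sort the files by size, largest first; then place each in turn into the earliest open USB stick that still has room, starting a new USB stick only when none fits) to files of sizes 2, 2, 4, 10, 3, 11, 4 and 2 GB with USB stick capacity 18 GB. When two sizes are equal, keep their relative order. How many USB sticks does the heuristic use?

Sorted descending: 11, 10, 4, 4, 3, 2, 2, 2.
  11 → USB stick 1 (new)  [load 11/18]
  10 → USB stick 2 (new)  [load 10/18]
  4 → USB stick 1  [load 15/18]
  4 → USB stick 2  [load 14/18]
  3 → USB stick 1  [load 18/18]
  2 → USB stick 2  [load 16/18]
  2 → USB stick 2  [load 18/18]
  2 → USB stick 3 (new)  [load 2/18]
3 USB sticks opened.

3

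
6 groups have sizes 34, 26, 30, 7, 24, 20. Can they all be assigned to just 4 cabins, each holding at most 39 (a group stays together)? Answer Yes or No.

No

Total = 141; ⌈141/39⌉ = 4.
5 groups each exceed half the capacity and cannot share a cabin, forcing at least 5 cabins.
At least 5 cabins are required, but only 4 are allowed.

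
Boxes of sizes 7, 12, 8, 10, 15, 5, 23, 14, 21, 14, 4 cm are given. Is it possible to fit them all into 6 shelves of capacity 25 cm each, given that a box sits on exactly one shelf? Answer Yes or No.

A valid assignment using 6 shelves:
  shelf 1: 23 = 23
  shelf 2: 21 + 4 = 25
  shelf 3: 15 + 10 = 25
  shelf 4: 14 + 8 = 22
  shelf 5: 14 + 7 = 21
  shelf 6: 12 + 5 = 17
Every load is within 25 cm, so 6 shelves suffice.

Yes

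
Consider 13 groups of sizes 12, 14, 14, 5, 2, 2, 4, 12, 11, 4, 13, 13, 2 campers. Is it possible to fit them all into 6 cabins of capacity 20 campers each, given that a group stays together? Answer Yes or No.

Total = 108 campers; ⌈108/20⌉ = 6.
7 groups each exceed half the capacity and cannot share a cabin, forcing at least 7 cabins.
At least 7 cabins are required, but only 6 are allowed.

No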